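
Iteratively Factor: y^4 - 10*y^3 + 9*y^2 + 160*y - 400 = (y - 5)*(y^3 - 5*y^2 - 16*y + 80) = (y - 5)*(y - 4)*(y^2 - y - 20) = (y - 5)*(y - 4)*(y + 4)*(y - 5)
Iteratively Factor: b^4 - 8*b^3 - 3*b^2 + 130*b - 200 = (b - 5)*(b^3 - 3*b^2 - 18*b + 40) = (b - 5)*(b - 2)*(b^2 - b - 20) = (b - 5)*(b - 2)*(b + 4)*(b - 5)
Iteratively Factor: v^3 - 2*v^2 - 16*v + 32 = (v - 2)*(v^2 - 16) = (v - 4)*(v - 2)*(v + 4)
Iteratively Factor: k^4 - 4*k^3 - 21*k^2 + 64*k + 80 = (k + 1)*(k^3 - 5*k^2 - 16*k + 80) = (k - 4)*(k + 1)*(k^2 - k - 20) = (k - 4)*(k + 1)*(k + 4)*(k - 5)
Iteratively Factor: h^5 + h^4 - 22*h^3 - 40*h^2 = (h + 2)*(h^4 - h^3 - 20*h^2) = h*(h + 2)*(h^3 - h^2 - 20*h) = h*(h + 2)*(h + 4)*(h^2 - 5*h) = h*(h - 5)*(h + 2)*(h + 4)*(h)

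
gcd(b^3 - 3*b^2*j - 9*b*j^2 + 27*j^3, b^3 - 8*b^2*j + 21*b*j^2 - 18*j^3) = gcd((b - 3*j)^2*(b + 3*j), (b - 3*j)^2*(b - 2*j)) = b^2 - 6*b*j + 9*j^2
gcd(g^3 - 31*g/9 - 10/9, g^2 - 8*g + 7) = 1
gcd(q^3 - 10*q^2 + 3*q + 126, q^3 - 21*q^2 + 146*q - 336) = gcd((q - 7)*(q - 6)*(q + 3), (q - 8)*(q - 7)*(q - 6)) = q^2 - 13*q + 42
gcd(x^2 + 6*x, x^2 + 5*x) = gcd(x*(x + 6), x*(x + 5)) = x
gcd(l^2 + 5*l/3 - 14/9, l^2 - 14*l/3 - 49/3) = l + 7/3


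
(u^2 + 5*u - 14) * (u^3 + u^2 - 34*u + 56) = u^5 + 6*u^4 - 43*u^3 - 128*u^2 + 756*u - 784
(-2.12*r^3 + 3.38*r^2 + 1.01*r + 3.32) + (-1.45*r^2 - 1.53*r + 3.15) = -2.12*r^3 + 1.93*r^2 - 0.52*r + 6.47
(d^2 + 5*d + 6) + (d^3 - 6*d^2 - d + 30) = d^3 - 5*d^2 + 4*d + 36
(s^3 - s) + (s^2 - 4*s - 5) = s^3 + s^2 - 5*s - 5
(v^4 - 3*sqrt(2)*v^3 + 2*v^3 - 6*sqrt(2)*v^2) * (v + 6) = v^5 - 3*sqrt(2)*v^4 + 8*v^4 - 24*sqrt(2)*v^3 + 12*v^3 - 36*sqrt(2)*v^2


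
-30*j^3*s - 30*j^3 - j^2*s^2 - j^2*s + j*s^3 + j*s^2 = (-6*j + s)*(5*j + s)*(j*s + j)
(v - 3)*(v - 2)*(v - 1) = v^3 - 6*v^2 + 11*v - 6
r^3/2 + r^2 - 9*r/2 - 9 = (r/2 + 1)*(r - 3)*(r + 3)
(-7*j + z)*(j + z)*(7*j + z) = -49*j^3 - 49*j^2*z + j*z^2 + z^3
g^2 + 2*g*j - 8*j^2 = (g - 2*j)*(g + 4*j)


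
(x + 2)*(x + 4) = x^2 + 6*x + 8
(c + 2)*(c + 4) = c^2 + 6*c + 8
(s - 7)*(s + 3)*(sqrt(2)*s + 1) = sqrt(2)*s^3 - 4*sqrt(2)*s^2 + s^2 - 21*sqrt(2)*s - 4*s - 21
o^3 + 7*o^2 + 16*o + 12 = (o + 2)^2*(o + 3)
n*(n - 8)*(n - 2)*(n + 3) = n^4 - 7*n^3 - 14*n^2 + 48*n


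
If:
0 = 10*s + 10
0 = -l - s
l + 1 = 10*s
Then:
No Solution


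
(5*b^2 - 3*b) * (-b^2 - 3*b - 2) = -5*b^4 - 12*b^3 - b^2 + 6*b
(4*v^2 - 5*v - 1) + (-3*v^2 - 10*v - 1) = v^2 - 15*v - 2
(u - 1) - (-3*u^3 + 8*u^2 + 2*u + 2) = 3*u^3 - 8*u^2 - u - 3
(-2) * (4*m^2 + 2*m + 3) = -8*m^2 - 4*m - 6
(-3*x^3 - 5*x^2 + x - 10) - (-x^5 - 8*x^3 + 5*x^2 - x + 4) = x^5 + 5*x^3 - 10*x^2 + 2*x - 14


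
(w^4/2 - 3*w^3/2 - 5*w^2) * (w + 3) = w^5/2 - 19*w^3/2 - 15*w^2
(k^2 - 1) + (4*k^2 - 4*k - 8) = 5*k^2 - 4*k - 9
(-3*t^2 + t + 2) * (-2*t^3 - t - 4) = 6*t^5 - 2*t^4 - t^3 + 11*t^2 - 6*t - 8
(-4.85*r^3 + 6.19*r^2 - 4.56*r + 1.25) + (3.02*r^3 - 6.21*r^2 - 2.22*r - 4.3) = -1.83*r^3 - 0.0199999999999996*r^2 - 6.78*r - 3.05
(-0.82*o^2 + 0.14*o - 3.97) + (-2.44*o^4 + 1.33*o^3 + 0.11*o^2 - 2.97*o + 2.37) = -2.44*o^4 + 1.33*o^3 - 0.71*o^2 - 2.83*o - 1.6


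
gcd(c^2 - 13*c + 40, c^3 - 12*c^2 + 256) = c - 8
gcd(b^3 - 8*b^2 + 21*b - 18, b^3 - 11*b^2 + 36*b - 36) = b^2 - 5*b + 6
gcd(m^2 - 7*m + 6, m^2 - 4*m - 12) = m - 6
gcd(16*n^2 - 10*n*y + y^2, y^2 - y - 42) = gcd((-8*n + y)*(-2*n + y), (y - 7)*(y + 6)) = 1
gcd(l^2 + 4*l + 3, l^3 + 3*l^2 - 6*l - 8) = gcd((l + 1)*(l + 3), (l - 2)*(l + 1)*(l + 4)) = l + 1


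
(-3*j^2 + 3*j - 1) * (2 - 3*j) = 9*j^3 - 15*j^2 + 9*j - 2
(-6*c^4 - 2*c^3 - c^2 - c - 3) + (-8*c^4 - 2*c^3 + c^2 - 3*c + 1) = -14*c^4 - 4*c^3 - 4*c - 2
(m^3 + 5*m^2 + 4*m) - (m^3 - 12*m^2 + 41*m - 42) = 17*m^2 - 37*m + 42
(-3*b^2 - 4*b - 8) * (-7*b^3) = 21*b^5 + 28*b^4 + 56*b^3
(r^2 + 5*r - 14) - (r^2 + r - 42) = 4*r + 28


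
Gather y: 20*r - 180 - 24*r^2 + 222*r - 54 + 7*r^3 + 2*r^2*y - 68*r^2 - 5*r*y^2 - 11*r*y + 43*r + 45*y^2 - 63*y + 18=7*r^3 - 92*r^2 + 285*r + y^2*(45 - 5*r) + y*(2*r^2 - 11*r - 63) - 216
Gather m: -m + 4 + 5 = 9 - m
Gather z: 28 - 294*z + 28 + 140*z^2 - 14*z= 140*z^2 - 308*z + 56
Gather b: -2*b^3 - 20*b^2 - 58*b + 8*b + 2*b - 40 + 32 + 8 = -2*b^3 - 20*b^2 - 48*b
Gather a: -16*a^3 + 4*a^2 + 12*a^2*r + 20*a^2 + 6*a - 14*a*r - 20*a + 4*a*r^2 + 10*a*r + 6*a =-16*a^3 + a^2*(12*r + 24) + a*(4*r^2 - 4*r - 8)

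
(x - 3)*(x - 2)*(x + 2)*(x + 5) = x^4 + 2*x^3 - 19*x^2 - 8*x + 60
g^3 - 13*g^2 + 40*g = g*(g - 8)*(g - 5)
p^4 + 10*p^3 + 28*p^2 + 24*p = p*(p + 2)^2*(p + 6)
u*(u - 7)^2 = u^3 - 14*u^2 + 49*u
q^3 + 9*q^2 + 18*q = q*(q + 3)*(q + 6)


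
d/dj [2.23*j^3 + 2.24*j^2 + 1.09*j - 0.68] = 6.69*j^2 + 4.48*j + 1.09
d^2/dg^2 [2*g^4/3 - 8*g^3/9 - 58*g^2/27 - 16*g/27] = 8*g^2 - 16*g/3 - 116/27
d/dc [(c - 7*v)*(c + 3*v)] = 2*c - 4*v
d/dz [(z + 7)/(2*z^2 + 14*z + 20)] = (z^2 + 7*z - (z + 7)*(2*z + 7) + 10)/(2*(z^2 + 7*z + 10)^2)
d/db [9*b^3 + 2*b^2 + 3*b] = 27*b^2 + 4*b + 3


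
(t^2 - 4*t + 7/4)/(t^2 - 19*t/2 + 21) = (t - 1/2)/(t - 6)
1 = 1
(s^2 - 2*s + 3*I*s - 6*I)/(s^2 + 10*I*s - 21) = (s - 2)/(s + 7*I)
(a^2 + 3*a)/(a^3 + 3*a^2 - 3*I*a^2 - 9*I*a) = 1/(a - 3*I)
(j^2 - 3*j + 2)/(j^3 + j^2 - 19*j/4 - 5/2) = 4*(j - 1)/(4*j^2 + 12*j + 5)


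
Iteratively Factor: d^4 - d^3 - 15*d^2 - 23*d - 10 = (d + 2)*(d^3 - 3*d^2 - 9*d - 5) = (d - 5)*(d + 2)*(d^2 + 2*d + 1) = (d - 5)*(d + 1)*(d + 2)*(d + 1)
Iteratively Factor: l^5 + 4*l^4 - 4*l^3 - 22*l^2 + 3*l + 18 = (l - 1)*(l^4 + 5*l^3 + l^2 - 21*l - 18) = (l - 2)*(l - 1)*(l^3 + 7*l^2 + 15*l + 9) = (l - 2)*(l - 1)*(l + 3)*(l^2 + 4*l + 3) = (l - 2)*(l - 1)*(l + 3)^2*(l + 1)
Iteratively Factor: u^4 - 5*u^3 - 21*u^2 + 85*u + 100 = (u - 5)*(u^3 - 21*u - 20) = (u - 5)*(u + 1)*(u^2 - u - 20) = (u - 5)^2*(u + 1)*(u + 4)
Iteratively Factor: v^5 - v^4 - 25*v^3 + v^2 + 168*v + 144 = (v + 3)*(v^4 - 4*v^3 - 13*v^2 + 40*v + 48) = (v - 4)*(v + 3)*(v^3 - 13*v - 12) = (v - 4)*(v + 1)*(v + 3)*(v^2 - v - 12) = (v - 4)^2*(v + 1)*(v + 3)*(v + 3)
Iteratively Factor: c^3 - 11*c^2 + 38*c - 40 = (c - 5)*(c^2 - 6*c + 8) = (c - 5)*(c - 4)*(c - 2)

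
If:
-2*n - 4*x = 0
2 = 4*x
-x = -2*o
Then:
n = -1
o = 1/4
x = 1/2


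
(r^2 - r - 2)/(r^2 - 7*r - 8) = (r - 2)/(r - 8)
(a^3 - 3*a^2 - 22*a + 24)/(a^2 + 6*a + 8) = (a^2 - 7*a + 6)/(a + 2)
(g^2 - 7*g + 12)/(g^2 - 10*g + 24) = (g - 3)/(g - 6)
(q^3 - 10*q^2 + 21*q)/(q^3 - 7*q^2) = (q - 3)/q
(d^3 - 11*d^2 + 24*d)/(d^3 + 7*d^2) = (d^2 - 11*d + 24)/(d*(d + 7))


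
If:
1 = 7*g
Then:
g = 1/7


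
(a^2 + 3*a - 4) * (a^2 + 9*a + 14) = a^4 + 12*a^3 + 37*a^2 + 6*a - 56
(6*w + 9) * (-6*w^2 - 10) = -36*w^3 - 54*w^2 - 60*w - 90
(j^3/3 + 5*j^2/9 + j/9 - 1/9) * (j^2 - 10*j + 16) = j^5/3 - 25*j^4/9 - j^3/9 + 23*j^2/3 + 26*j/9 - 16/9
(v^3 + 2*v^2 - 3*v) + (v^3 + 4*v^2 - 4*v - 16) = 2*v^3 + 6*v^2 - 7*v - 16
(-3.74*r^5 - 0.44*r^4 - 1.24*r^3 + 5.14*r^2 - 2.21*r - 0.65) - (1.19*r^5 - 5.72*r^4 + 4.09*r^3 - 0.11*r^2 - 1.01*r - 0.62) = -4.93*r^5 + 5.28*r^4 - 5.33*r^3 + 5.25*r^2 - 1.2*r - 0.03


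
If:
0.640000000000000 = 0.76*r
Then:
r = 0.84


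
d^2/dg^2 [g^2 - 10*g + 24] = 2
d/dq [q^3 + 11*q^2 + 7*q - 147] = 3*q^2 + 22*q + 7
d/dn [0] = 0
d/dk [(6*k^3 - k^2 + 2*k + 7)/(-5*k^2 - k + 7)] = (-30*k^4 - 12*k^3 + 137*k^2 + 56*k + 21)/(25*k^4 + 10*k^3 - 69*k^2 - 14*k + 49)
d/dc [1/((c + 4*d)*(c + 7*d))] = (-2*c - 11*d)/(c^4 + 22*c^3*d + 177*c^2*d^2 + 616*c*d^3 + 784*d^4)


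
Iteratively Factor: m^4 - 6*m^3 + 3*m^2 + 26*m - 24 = (m - 4)*(m^3 - 2*m^2 - 5*m + 6) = (m - 4)*(m - 3)*(m^2 + m - 2) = (m - 4)*(m - 3)*(m - 1)*(m + 2)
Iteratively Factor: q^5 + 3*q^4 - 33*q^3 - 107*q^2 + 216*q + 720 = (q + 3)*(q^4 - 33*q^2 - 8*q + 240) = (q - 3)*(q + 3)*(q^3 + 3*q^2 - 24*q - 80) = (q - 3)*(q + 3)*(q + 4)*(q^2 - q - 20) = (q - 5)*(q - 3)*(q + 3)*(q + 4)*(q + 4)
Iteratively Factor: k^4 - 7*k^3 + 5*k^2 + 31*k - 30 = (k + 2)*(k^3 - 9*k^2 + 23*k - 15) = (k - 1)*(k + 2)*(k^2 - 8*k + 15) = (k - 3)*(k - 1)*(k + 2)*(k - 5)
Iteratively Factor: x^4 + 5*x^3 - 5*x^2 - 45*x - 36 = (x + 1)*(x^3 + 4*x^2 - 9*x - 36) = (x - 3)*(x + 1)*(x^2 + 7*x + 12) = (x - 3)*(x + 1)*(x + 3)*(x + 4)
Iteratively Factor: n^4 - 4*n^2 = (n)*(n^3 - 4*n) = n*(n - 2)*(n^2 + 2*n) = n^2*(n - 2)*(n + 2)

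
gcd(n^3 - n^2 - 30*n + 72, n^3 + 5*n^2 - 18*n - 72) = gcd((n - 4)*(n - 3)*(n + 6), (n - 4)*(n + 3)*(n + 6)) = n^2 + 2*n - 24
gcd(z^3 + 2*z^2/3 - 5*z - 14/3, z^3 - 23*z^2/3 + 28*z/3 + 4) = 1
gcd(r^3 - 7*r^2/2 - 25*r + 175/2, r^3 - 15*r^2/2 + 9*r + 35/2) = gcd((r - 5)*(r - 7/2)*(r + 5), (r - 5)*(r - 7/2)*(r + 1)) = r^2 - 17*r/2 + 35/2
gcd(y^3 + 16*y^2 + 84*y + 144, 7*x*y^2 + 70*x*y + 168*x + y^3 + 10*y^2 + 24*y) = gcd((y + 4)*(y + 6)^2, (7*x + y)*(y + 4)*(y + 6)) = y^2 + 10*y + 24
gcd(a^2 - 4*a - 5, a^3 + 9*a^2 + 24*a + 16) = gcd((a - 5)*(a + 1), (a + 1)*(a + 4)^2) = a + 1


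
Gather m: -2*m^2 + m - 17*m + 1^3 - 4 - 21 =-2*m^2 - 16*m - 24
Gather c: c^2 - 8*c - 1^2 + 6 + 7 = c^2 - 8*c + 12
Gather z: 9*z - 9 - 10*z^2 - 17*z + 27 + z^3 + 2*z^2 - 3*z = z^3 - 8*z^2 - 11*z + 18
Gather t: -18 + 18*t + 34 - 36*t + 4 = 20 - 18*t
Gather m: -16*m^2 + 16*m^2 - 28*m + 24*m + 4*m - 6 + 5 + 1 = 0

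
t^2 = t^2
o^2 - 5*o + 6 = (o - 3)*(o - 2)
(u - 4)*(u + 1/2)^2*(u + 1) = u^4 - 2*u^3 - 27*u^2/4 - 19*u/4 - 1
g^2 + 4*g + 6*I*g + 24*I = (g + 4)*(g + 6*I)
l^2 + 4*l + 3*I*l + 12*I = (l + 4)*(l + 3*I)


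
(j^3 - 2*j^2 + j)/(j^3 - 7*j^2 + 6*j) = (j - 1)/(j - 6)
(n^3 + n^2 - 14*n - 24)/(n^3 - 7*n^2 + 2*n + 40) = (n + 3)/(n - 5)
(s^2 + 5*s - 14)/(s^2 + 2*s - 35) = (s - 2)/(s - 5)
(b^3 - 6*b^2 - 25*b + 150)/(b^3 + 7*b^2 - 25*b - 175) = (b - 6)/(b + 7)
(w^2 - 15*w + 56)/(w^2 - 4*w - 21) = (w - 8)/(w + 3)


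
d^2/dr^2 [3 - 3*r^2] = -6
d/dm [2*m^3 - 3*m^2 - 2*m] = 6*m^2 - 6*m - 2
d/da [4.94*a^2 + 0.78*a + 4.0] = 9.88*a + 0.78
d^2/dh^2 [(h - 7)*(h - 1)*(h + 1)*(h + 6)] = 12*h^2 - 6*h - 86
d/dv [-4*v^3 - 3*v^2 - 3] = 6*v*(-2*v - 1)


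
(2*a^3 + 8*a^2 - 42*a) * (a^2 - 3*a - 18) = 2*a^5 + 2*a^4 - 102*a^3 - 18*a^2 + 756*a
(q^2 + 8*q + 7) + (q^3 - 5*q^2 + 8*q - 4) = q^3 - 4*q^2 + 16*q + 3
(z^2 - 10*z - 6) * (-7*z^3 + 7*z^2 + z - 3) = -7*z^5 + 77*z^4 - 27*z^3 - 55*z^2 + 24*z + 18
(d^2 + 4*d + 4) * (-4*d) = -4*d^3 - 16*d^2 - 16*d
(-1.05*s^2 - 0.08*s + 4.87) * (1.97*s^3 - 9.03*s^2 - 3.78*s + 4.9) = -2.0685*s^5 + 9.3239*s^4 + 14.2853*s^3 - 48.8187*s^2 - 18.8006*s + 23.863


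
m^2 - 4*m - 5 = (m - 5)*(m + 1)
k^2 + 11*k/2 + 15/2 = (k + 5/2)*(k + 3)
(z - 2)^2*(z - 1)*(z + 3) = z^4 - 2*z^3 - 7*z^2 + 20*z - 12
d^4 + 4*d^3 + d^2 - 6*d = d*(d - 1)*(d + 2)*(d + 3)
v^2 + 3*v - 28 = (v - 4)*(v + 7)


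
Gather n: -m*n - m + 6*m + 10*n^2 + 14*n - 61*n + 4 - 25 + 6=5*m + 10*n^2 + n*(-m - 47) - 15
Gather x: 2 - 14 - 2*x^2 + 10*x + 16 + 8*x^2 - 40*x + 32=6*x^2 - 30*x + 36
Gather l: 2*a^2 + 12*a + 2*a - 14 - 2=2*a^2 + 14*a - 16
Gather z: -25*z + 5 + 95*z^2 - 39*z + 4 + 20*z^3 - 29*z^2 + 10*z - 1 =20*z^3 + 66*z^2 - 54*z + 8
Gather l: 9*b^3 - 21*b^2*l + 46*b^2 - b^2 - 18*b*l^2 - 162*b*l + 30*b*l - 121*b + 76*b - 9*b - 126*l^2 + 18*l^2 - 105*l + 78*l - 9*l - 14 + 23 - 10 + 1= 9*b^3 + 45*b^2 - 54*b + l^2*(-18*b - 108) + l*(-21*b^2 - 132*b - 36)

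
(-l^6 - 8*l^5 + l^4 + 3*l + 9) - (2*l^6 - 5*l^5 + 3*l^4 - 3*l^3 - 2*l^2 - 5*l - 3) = -3*l^6 - 3*l^5 - 2*l^4 + 3*l^3 + 2*l^2 + 8*l + 12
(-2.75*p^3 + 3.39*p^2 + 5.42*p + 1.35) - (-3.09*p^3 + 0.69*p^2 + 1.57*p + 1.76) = 0.34*p^3 + 2.7*p^2 + 3.85*p - 0.41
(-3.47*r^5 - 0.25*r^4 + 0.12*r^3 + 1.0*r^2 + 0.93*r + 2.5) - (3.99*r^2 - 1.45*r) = -3.47*r^5 - 0.25*r^4 + 0.12*r^3 - 2.99*r^2 + 2.38*r + 2.5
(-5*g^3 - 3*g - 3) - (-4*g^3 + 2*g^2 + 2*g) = -g^3 - 2*g^2 - 5*g - 3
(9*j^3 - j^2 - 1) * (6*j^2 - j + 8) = 54*j^5 - 15*j^4 + 73*j^3 - 14*j^2 + j - 8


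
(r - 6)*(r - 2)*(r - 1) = r^3 - 9*r^2 + 20*r - 12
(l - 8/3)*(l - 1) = l^2 - 11*l/3 + 8/3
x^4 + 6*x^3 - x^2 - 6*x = x*(x - 1)*(x + 1)*(x + 6)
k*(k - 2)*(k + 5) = k^3 + 3*k^2 - 10*k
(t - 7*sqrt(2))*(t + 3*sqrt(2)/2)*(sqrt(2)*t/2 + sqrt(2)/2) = sqrt(2)*t^3/2 - 11*t^2/2 + sqrt(2)*t^2/2 - 21*sqrt(2)*t/2 - 11*t/2 - 21*sqrt(2)/2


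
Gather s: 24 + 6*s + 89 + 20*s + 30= 26*s + 143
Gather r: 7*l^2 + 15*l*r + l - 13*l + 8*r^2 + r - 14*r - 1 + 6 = 7*l^2 - 12*l + 8*r^2 + r*(15*l - 13) + 5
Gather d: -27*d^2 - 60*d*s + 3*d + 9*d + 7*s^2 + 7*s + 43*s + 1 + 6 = -27*d^2 + d*(12 - 60*s) + 7*s^2 + 50*s + 7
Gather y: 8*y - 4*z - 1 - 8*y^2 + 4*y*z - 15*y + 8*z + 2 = -8*y^2 + y*(4*z - 7) + 4*z + 1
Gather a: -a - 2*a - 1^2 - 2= -3*a - 3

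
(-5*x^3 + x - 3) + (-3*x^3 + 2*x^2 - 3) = -8*x^3 + 2*x^2 + x - 6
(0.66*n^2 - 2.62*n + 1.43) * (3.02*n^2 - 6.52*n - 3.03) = 1.9932*n^4 - 12.2156*n^3 + 19.4012*n^2 - 1.385*n - 4.3329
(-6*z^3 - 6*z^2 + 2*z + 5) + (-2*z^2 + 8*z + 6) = -6*z^3 - 8*z^2 + 10*z + 11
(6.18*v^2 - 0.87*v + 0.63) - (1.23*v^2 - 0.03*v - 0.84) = 4.95*v^2 - 0.84*v + 1.47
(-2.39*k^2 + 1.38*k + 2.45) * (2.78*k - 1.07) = -6.6442*k^3 + 6.3937*k^2 + 5.3344*k - 2.6215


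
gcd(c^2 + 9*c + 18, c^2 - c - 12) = c + 3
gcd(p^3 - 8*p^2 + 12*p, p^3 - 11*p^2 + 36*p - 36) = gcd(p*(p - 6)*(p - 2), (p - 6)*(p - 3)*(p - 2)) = p^2 - 8*p + 12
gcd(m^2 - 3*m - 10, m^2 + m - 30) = m - 5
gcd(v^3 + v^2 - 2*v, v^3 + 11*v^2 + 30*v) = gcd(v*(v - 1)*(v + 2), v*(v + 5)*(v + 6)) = v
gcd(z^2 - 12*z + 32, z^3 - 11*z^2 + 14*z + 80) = z - 8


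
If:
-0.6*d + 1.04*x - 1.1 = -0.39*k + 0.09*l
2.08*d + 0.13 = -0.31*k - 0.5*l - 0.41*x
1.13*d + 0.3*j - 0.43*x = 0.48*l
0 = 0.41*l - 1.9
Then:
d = 0.162956277577216*x - 1.42865144355415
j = 0.819531354459152*x + 12.7958879170621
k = 1.69200590922877 - 2.41596470116326*x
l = 4.63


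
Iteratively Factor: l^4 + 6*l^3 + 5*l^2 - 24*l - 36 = (l + 3)*(l^3 + 3*l^2 - 4*l - 12) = (l + 3)^2*(l^2 - 4) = (l + 2)*(l + 3)^2*(l - 2)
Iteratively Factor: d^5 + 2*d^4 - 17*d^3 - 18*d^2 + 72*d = (d + 4)*(d^4 - 2*d^3 - 9*d^2 + 18*d) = d*(d + 4)*(d^3 - 2*d^2 - 9*d + 18) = d*(d - 2)*(d + 4)*(d^2 - 9) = d*(d - 3)*(d - 2)*(d + 4)*(d + 3)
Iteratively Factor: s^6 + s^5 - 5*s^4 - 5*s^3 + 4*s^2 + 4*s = (s - 2)*(s^5 + 3*s^4 + s^3 - 3*s^2 - 2*s) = (s - 2)*(s - 1)*(s^4 + 4*s^3 + 5*s^2 + 2*s) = (s - 2)*(s - 1)*(s + 1)*(s^3 + 3*s^2 + 2*s) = (s - 2)*(s - 1)*(s + 1)^2*(s^2 + 2*s) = (s - 2)*(s - 1)*(s + 1)^2*(s + 2)*(s)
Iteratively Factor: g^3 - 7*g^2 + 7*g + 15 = (g - 3)*(g^2 - 4*g - 5) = (g - 5)*(g - 3)*(g + 1)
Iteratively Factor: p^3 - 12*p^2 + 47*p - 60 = (p - 3)*(p^2 - 9*p + 20) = (p - 5)*(p - 3)*(p - 4)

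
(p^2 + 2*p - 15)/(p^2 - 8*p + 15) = (p + 5)/(p - 5)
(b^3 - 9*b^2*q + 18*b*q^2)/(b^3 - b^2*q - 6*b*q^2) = (b - 6*q)/(b + 2*q)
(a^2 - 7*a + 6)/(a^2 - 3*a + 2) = (a - 6)/(a - 2)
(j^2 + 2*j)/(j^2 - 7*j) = (j + 2)/(j - 7)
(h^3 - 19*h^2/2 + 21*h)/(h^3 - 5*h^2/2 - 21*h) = (2*h - 7)/(2*h + 7)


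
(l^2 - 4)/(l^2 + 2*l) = (l - 2)/l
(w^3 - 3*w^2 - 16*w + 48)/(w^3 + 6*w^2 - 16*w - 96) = (w - 3)/(w + 6)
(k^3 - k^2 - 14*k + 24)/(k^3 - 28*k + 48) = (k^2 + k - 12)/(k^2 + 2*k - 24)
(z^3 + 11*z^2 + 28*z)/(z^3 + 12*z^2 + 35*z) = (z + 4)/(z + 5)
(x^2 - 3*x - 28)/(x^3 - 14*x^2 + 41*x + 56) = (x + 4)/(x^2 - 7*x - 8)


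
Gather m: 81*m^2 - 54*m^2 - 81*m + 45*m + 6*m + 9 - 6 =27*m^2 - 30*m + 3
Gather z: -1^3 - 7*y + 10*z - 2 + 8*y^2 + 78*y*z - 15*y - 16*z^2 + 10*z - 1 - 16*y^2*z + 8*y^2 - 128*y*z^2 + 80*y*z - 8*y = 16*y^2 - 30*y + z^2*(-128*y - 16) + z*(-16*y^2 + 158*y + 20) - 4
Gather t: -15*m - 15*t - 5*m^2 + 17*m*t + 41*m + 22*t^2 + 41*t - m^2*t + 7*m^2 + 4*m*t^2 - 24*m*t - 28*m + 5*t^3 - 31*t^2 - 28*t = 2*m^2 - 2*m + 5*t^3 + t^2*(4*m - 9) + t*(-m^2 - 7*m - 2)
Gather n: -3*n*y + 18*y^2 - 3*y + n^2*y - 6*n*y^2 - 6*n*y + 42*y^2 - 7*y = n^2*y + n*(-6*y^2 - 9*y) + 60*y^2 - 10*y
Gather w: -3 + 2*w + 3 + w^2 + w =w^2 + 3*w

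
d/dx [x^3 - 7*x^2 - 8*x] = 3*x^2 - 14*x - 8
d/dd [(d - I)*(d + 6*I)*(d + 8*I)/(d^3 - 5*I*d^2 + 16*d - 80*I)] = 2*(-9*I*d^4 + 50*d^3 - 173*I*d^2 + 800*d + 976*I)/(d^6 - 10*I*d^5 + 7*d^4 - 320*I*d^3 - 544*d^2 - 2560*I*d - 6400)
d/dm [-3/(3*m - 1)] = 9/(3*m - 1)^2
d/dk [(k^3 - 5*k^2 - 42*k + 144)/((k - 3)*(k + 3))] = (k^2 + 6*k + 42)/(k^2 + 6*k + 9)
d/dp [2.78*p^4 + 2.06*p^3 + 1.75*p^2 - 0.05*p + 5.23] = 11.12*p^3 + 6.18*p^2 + 3.5*p - 0.05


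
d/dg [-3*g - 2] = -3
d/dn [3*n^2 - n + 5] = 6*n - 1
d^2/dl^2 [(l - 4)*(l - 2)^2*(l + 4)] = 12*l^2 - 24*l - 24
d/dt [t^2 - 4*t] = 2*t - 4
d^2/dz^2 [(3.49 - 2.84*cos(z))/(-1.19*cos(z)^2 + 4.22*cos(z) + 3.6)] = (-0.027844060235585*cos(z)^5 + 0.0381261608315167*cos(z)^4 - 0.813737634678749*cos(z)^3 + 0.937763285318349*cos(z)^2 + 0.611540810493059*cos(z) - 1.66504999411094)/(0.0116670534085726*cos(z)^6 - 0.124121761472713*cos(z)^5 + 0.334277022354845*cos(z)^4 + 0.230684221896748*cos(z)^3 - 1.01125821888861*cos(z)^2 - 1.13594945885627*cos(z) - 0.323018803466238)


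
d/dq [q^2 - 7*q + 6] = 2*q - 7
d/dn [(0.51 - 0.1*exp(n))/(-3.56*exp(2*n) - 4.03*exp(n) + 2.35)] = (-0.356*exp(2*n) + 3.6312*exp(n) + 1.8203)*exp(n)/(12.6736*exp(4*n) + 28.6936*exp(3*n) - 0.491099999999996*exp(2*n) - 18.941*exp(n) + 5.5225)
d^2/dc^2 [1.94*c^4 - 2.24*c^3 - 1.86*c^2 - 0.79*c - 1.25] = 23.28*c^2 - 13.44*c - 3.72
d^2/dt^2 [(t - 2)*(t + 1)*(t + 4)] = 6*t + 6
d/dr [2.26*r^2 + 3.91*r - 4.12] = 4.52*r + 3.91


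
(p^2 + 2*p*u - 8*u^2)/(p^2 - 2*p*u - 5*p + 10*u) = (p + 4*u)/(p - 5)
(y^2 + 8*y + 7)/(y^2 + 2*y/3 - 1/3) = 3*(y + 7)/(3*y - 1)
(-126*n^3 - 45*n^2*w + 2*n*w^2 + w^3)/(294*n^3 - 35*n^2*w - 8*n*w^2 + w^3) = (3*n + w)/(-7*n + w)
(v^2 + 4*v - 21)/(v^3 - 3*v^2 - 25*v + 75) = (v + 7)/(v^2 - 25)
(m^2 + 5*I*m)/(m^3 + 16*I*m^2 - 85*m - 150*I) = m/(m^2 + 11*I*m - 30)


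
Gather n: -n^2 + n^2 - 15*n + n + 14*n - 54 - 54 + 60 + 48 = 0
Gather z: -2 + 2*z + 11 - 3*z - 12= -z - 3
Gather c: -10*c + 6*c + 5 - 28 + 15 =-4*c - 8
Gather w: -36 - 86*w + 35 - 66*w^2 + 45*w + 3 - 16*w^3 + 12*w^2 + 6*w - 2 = -16*w^3 - 54*w^2 - 35*w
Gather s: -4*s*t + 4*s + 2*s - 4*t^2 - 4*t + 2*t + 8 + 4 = s*(6 - 4*t) - 4*t^2 - 2*t + 12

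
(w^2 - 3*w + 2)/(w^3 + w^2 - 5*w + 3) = (w - 2)/(w^2 + 2*w - 3)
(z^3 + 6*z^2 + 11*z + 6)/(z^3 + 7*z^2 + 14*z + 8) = (z + 3)/(z + 4)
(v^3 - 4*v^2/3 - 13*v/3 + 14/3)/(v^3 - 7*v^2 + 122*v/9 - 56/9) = 3*(v^2 + v - 2)/(3*v^2 - 14*v + 8)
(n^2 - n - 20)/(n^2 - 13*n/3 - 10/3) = 3*(n + 4)/(3*n + 2)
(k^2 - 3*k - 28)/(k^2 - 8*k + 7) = (k + 4)/(k - 1)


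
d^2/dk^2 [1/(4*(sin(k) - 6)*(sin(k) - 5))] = (-4*sin(k)^4 + 33*sin(k)^3 + 5*sin(k)^2 - 396*sin(k) + 182)/(4*(sin(k) - 6)^3*(sin(k) - 5)^3)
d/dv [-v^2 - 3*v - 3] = -2*v - 3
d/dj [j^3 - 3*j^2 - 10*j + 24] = 3*j^2 - 6*j - 10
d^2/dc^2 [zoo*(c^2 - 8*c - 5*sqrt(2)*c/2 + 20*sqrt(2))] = zoo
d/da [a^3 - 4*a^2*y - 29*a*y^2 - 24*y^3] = 3*a^2 - 8*a*y - 29*y^2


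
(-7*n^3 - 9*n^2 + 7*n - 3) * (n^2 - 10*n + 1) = -7*n^5 + 61*n^4 + 90*n^3 - 82*n^2 + 37*n - 3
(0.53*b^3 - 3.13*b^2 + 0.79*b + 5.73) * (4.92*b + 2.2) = 2.6076*b^4 - 14.2336*b^3 - 2.9992*b^2 + 29.9296*b + 12.606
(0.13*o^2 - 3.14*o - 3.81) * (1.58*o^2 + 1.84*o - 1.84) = 0.2054*o^4 - 4.722*o^3 - 12.0366*o^2 - 1.2328*o + 7.0104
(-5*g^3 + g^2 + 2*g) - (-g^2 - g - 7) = -5*g^3 + 2*g^2 + 3*g + 7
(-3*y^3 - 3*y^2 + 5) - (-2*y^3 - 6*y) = -y^3 - 3*y^2 + 6*y + 5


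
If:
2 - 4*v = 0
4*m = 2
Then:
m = 1/2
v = 1/2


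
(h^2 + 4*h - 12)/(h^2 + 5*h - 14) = (h + 6)/(h + 7)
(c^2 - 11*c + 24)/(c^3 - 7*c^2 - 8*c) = (c - 3)/(c*(c + 1))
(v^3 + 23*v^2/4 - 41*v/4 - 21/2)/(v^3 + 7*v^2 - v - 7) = (4*v^2 - 5*v - 6)/(4*(v^2 - 1))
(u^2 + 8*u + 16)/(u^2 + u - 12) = (u + 4)/(u - 3)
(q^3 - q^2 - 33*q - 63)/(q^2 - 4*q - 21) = q + 3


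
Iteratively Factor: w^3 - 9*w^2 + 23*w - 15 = (w - 3)*(w^2 - 6*w + 5) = (w - 3)*(w - 1)*(w - 5)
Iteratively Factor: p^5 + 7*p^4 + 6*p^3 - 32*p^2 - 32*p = (p - 2)*(p^4 + 9*p^3 + 24*p^2 + 16*p) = p*(p - 2)*(p^3 + 9*p^2 + 24*p + 16) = p*(p - 2)*(p + 4)*(p^2 + 5*p + 4) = p*(p - 2)*(p + 4)^2*(p + 1)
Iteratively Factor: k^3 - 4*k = (k)*(k^2 - 4) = k*(k + 2)*(k - 2)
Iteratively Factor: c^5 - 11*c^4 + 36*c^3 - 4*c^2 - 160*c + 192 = (c - 4)*(c^4 - 7*c^3 + 8*c^2 + 28*c - 48) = (c - 4)^2*(c^3 - 3*c^2 - 4*c + 12) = (c - 4)^2*(c - 2)*(c^2 - c - 6) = (c - 4)^2*(c - 2)*(c + 2)*(c - 3)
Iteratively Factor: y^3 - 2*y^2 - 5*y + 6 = (y - 3)*(y^2 + y - 2) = (y - 3)*(y - 1)*(y + 2)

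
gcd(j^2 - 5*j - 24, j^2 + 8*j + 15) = j + 3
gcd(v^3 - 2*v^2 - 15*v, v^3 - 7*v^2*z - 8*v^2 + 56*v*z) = v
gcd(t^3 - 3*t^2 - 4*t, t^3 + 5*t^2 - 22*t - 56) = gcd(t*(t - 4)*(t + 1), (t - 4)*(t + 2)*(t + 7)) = t - 4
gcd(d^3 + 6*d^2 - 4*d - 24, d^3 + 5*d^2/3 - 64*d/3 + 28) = d^2 + 4*d - 12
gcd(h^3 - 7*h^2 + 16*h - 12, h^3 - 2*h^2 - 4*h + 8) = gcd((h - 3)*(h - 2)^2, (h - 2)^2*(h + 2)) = h^2 - 4*h + 4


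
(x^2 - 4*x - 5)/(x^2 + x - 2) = (x^2 - 4*x - 5)/(x^2 + x - 2)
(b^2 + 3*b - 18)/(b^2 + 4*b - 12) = (b - 3)/(b - 2)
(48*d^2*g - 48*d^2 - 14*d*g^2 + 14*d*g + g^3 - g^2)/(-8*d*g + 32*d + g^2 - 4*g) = (-6*d*g + 6*d + g^2 - g)/(g - 4)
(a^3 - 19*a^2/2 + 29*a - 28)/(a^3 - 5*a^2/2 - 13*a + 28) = (2*a - 7)/(2*a + 7)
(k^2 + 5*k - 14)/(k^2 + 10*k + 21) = (k - 2)/(k + 3)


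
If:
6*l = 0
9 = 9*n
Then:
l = 0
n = 1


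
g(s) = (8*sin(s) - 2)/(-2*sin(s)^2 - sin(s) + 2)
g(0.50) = 1.73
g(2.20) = -38.57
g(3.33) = -1.65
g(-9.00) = -2.56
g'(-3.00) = -3.46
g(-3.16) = -0.94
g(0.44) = 1.16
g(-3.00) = -1.49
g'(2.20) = -789.15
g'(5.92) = 3.99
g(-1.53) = -9.97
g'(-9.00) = -4.25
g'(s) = (4*sin(s)*cos(s) + cos(s))*(8*sin(s) - 2)/(-2*sin(s)^2 - sin(s) + 2)^2 + 8*cos(s)/(-2*sin(s)^2 - sin(s) + 2) = 2*(-4*sin(s) - 8*cos(s)^2 + 15)*cos(s)/(sin(s) - 2*cos(s)^2)^2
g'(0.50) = 10.79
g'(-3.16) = -3.53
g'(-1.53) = 1.54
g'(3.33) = -3.52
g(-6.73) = -2.65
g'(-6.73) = 4.35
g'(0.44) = 8.32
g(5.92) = -2.30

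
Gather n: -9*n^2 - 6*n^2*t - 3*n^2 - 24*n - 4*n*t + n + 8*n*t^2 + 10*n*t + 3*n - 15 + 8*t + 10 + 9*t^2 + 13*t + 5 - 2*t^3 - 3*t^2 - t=n^2*(-6*t - 12) + n*(8*t^2 + 6*t - 20) - 2*t^3 + 6*t^2 + 20*t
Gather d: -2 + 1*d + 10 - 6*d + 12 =20 - 5*d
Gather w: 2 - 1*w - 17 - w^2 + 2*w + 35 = -w^2 + w + 20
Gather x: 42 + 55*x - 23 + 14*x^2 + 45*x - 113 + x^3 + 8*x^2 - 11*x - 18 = x^3 + 22*x^2 + 89*x - 112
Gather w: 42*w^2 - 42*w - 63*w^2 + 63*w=-21*w^2 + 21*w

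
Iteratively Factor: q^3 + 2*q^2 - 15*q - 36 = (q + 3)*(q^2 - q - 12) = (q + 3)^2*(q - 4)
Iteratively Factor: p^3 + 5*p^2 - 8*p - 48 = (p - 3)*(p^2 + 8*p + 16) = (p - 3)*(p + 4)*(p + 4)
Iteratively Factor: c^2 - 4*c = (c)*(c - 4)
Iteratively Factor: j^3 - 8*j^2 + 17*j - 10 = (j - 5)*(j^2 - 3*j + 2) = (j - 5)*(j - 2)*(j - 1)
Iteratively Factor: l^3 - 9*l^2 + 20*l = (l - 4)*(l^2 - 5*l) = (l - 5)*(l - 4)*(l)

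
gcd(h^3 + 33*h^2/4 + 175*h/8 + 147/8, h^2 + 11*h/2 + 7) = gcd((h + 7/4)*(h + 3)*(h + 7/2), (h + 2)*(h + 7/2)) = h + 7/2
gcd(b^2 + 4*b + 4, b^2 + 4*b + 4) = b^2 + 4*b + 4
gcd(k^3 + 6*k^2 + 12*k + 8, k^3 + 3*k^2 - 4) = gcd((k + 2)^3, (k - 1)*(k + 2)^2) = k^2 + 4*k + 4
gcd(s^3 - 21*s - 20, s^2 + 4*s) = s + 4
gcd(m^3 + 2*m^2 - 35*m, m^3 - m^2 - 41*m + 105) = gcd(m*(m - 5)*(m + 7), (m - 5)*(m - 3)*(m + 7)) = m^2 + 2*m - 35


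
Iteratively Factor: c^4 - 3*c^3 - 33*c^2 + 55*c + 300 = (c - 5)*(c^3 + 2*c^2 - 23*c - 60) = (c - 5)*(c + 4)*(c^2 - 2*c - 15) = (c - 5)*(c + 3)*(c + 4)*(c - 5)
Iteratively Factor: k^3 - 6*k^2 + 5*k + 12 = (k - 4)*(k^2 - 2*k - 3) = (k - 4)*(k - 3)*(k + 1)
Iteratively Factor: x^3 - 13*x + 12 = (x - 3)*(x^2 + 3*x - 4) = (x - 3)*(x - 1)*(x + 4)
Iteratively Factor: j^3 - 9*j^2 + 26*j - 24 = (j - 4)*(j^2 - 5*j + 6) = (j - 4)*(j - 2)*(j - 3)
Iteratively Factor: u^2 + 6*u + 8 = (u + 2)*(u + 4)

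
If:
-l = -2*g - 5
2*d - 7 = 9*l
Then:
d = 9*l/2 + 7/2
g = l/2 - 5/2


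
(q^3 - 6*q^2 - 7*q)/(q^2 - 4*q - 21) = q*(q + 1)/(q + 3)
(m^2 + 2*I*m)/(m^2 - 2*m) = (m + 2*I)/(m - 2)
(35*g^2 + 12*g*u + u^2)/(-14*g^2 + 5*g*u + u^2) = (5*g + u)/(-2*g + u)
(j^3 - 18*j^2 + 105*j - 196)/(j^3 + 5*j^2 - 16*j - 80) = (j^2 - 14*j + 49)/(j^2 + 9*j + 20)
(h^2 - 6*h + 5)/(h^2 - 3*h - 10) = (h - 1)/(h + 2)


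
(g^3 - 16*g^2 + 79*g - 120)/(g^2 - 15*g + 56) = (g^2 - 8*g + 15)/(g - 7)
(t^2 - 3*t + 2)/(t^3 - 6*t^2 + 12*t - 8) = (t - 1)/(t^2 - 4*t + 4)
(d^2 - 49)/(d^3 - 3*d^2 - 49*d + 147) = 1/(d - 3)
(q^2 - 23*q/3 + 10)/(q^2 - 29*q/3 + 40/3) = (q - 6)/(q - 8)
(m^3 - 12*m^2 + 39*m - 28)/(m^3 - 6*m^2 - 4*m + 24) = (m^3 - 12*m^2 + 39*m - 28)/(m^3 - 6*m^2 - 4*m + 24)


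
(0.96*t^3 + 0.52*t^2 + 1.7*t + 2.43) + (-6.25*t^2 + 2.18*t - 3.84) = 0.96*t^3 - 5.73*t^2 + 3.88*t - 1.41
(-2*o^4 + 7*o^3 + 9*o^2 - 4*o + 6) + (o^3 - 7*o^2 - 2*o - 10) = -2*o^4 + 8*o^3 + 2*o^2 - 6*o - 4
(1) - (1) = 0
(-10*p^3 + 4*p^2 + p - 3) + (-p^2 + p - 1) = -10*p^3 + 3*p^2 + 2*p - 4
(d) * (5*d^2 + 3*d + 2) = 5*d^3 + 3*d^2 + 2*d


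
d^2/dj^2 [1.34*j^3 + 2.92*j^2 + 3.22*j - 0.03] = 8.04*j + 5.84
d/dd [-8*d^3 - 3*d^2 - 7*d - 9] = -24*d^2 - 6*d - 7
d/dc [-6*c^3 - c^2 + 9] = 2*c*(-9*c - 1)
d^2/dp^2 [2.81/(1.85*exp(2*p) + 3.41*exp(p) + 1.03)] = (2.81*(3.7*exp(p) + 3.41)*(7.4*exp(p) + 6.82)*exp(p) - (20.794*exp(p) + 9.5821)*(1.85*exp(2*p) + 3.41*exp(p) + 1.03))*exp(p)/(1.85*exp(2*p) + 3.41*exp(p) + 1.03)^3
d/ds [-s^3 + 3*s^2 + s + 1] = -3*s^2 + 6*s + 1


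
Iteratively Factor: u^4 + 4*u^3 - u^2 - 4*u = (u + 4)*(u^3 - u) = u*(u + 4)*(u^2 - 1) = u*(u + 1)*(u + 4)*(u - 1)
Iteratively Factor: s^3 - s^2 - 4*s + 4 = (s - 2)*(s^2 + s - 2) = (s - 2)*(s - 1)*(s + 2)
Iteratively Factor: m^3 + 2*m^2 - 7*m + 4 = (m + 4)*(m^2 - 2*m + 1) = (m - 1)*(m + 4)*(m - 1)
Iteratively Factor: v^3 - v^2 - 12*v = (v - 4)*(v^2 + 3*v) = v*(v - 4)*(v + 3)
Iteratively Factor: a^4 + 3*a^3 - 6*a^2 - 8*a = (a + 1)*(a^3 + 2*a^2 - 8*a) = a*(a + 1)*(a^2 + 2*a - 8) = a*(a + 1)*(a + 4)*(a - 2)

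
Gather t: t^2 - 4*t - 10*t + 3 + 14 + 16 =t^2 - 14*t + 33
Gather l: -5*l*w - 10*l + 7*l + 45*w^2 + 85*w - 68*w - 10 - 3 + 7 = l*(-5*w - 3) + 45*w^2 + 17*w - 6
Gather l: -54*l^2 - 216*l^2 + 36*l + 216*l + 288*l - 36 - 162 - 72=-270*l^2 + 540*l - 270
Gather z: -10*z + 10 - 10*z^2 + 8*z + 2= -10*z^2 - 2*z + 12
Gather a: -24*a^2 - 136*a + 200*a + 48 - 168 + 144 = -24*a^2 + 64*a + 24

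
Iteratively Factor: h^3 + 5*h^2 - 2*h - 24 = (h - 2)*(h^2 + 7*h + 12) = (h - 2)*(h + 3)*(h + 4)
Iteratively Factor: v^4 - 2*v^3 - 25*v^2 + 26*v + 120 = (v - 3)*(v^3 + v^2 - 22*v - 40) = (v - 3)*(v + 2)*(v^2 - v - 20) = (v - 5)*(v - 3)*(v + 2)*(v + 4)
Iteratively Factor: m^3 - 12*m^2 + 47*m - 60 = (m - 3)*(m^2 - 9*m + 20) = (m - 5)*(m - 3)*(m - 4)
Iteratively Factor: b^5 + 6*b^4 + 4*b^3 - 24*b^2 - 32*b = (b + 2)*(b^4 + 4*b^3 - 4*b^2 - 16*b) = b*(b + 2)*(b^3 + 4*b^2 - 4*b - 16) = b*(b - 2)*(b + 2)*(b^2 + 6*b + 8) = b*(b - 2)*(b + 2)^2*(b + 4)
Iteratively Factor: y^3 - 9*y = (y - 3)*(y^2 + 3*y) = (y - 3)*(y + 3)*(y)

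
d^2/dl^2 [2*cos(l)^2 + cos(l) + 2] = -cos(l) - 4*cos(2*l)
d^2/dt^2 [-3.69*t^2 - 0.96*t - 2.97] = -7.38000000000000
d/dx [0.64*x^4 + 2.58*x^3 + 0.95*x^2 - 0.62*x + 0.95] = 2.56*x^3 + 7.74*x^2 + 1.9*x - 0.62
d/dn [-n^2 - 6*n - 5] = -2*n - 6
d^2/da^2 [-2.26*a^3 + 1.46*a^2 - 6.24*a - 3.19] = 2.92 - 13.56*a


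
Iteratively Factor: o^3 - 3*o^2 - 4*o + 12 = (o - 2)*(o^2 - o - 6) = (o - 3)*(o - 2)*(o + 2)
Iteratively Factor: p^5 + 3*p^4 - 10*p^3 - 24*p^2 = (p + 4)*(p^4 - p^3 - 6*p^2) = (p + 2)*(p + 4)*(p^3 - 3*p^2) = p*(p + 2)*(p + 4)*(p^2 - 3*p) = p^2*(p + 2)*(p + 4)*(p - 3)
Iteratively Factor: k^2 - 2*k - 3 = (k + 1)*(k - 3)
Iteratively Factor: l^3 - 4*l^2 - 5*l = (l)*(l^2 - 4*l - 5) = l*(l + 1)*(l - 5)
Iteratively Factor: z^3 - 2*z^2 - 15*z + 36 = (z + 4)*(z^2 - 6*z + 9) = (z - 3)*(z + 4)*(z - 3)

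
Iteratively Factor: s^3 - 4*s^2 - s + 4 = (s + 1)*(s^2 - 5*s + 4) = (s - 1)*(s + 1)*(s - 4)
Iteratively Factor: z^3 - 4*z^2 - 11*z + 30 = (z - 5)*(z^2 + z - 6) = (z - 5)*(z + 3)*(z - 2)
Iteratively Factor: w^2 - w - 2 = (w + 1)*(w - 2)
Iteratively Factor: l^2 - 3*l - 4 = (l - 4)*(l + 1)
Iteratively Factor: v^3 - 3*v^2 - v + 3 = (v + 1)*(v^2 - 4*v + 3) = (v - 3)*(v + 1)*(v - 1)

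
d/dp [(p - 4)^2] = 2*p - 8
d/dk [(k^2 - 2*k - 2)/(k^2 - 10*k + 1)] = 2*(-4*k^2 + 3*k - 11)/(k^4 - 20*k^3 + 102*k^2 - 20*k + 1)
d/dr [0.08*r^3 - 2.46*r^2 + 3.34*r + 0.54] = 0.24*r^2 - 4.92*r + 3.34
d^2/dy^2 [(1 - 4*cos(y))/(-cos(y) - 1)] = 5*(cos(y) - 2)/(cos(y) + 1)^2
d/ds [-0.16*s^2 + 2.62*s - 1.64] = 2.62 - 0.32*s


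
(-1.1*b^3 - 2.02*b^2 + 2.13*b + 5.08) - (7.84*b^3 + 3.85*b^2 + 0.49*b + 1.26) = -8.94*b^3 - 5.87*b^2 + 1.64*b + 3.82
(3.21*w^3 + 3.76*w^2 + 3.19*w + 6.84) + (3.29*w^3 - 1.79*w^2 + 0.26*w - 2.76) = 6.5*w^3 + 1.97*w^2 + 3.45*w + 4.08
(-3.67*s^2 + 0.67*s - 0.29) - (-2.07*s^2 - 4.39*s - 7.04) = -1.6*s^2 + 5.06*s + 6.75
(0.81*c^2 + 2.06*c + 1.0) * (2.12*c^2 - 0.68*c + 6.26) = 1.7172*c^4 + 3.8164*c^3 + 5.7898*c^2 + 12.2156*c + 6.26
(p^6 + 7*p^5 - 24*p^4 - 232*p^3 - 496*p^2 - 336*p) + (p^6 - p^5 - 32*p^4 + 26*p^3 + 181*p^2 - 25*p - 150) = 2*p^6 + 6*p^5 - 56*p^4 - 206*p^3 - 315*p^2 - 361*p - 150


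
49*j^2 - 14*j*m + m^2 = (-7*j + m)^2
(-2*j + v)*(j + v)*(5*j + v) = -10*j^3 - 7*j^2*v + 4*j*v^2 + v^3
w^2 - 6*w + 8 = (w - 4)*(w - 2)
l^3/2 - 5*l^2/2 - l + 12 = (l/2 + 1)*(l - 4)*(l - 3)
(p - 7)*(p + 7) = p^2 - 49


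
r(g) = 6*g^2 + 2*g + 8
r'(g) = 12*g + 2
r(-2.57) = 42.49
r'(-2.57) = -28.84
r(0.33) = 9.31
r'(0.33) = 5.96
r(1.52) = 24.90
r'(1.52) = 20.24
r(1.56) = 25.72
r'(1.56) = 20.72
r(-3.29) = 66.36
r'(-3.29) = -37.48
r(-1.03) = 12.31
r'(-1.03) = -10.36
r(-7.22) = 306.33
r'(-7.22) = -84.64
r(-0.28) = 7.91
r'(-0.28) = -1.36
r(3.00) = 68.00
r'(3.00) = 38.00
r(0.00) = 8.00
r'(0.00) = 2.00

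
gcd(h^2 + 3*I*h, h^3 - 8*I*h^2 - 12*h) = h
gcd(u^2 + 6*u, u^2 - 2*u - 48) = u + 6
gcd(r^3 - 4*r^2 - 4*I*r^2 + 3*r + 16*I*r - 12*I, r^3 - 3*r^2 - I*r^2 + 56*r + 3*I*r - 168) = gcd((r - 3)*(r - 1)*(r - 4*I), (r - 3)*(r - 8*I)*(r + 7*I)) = r - 3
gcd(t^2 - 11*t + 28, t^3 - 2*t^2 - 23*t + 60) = t - 4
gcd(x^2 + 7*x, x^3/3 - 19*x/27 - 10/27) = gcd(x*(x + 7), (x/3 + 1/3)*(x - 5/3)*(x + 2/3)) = 1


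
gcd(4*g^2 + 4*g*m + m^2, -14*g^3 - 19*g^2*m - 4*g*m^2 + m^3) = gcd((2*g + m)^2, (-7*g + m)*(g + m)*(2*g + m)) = 2*g + m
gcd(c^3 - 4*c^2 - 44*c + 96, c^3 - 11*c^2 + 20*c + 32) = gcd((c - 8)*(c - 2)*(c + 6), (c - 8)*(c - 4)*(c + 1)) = c - 8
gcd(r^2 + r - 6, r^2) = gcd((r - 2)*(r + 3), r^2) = 1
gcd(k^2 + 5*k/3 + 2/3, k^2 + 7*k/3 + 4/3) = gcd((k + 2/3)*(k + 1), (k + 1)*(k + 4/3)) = k + 1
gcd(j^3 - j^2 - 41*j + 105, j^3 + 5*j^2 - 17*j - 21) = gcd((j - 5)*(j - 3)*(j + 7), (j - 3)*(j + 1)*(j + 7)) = j^2 + 4*j - 21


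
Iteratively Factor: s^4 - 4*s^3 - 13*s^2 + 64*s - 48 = (s - 4)*(s^3 - 13*s + 12) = (s - 4)*(s + 4)*(s^2 - 4*s + 3) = (s - 4)*(s - 3)*(s + 4)*(s - 1)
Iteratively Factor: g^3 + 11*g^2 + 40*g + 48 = (g + 4)*(g^2 + 7*g + 12) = (g + 4)^2*(g + 3)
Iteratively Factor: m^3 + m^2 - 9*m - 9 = (m + 1)*(m^2 - 9) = (m - 3)*(m + 1)*(m + 3)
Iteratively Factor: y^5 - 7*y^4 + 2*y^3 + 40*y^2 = (y)*(y^4 - 7*y^3 + 2*y^2 + 40*y) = y*(y - 5)*(y^3 - 2*y^2 - 8*y) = y*(y - 5)*(y + 2)*(y^2 - 4*y) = y*(y - 5)*(y - 4)*(y + 2)*(y)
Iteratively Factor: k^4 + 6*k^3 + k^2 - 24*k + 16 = (k + 4)*(k^3 + 2*k^2 - 7*k + 4) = (k + 4)^2*(k^2 - 2*k + 1) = (k - 1)*(k + 4)^2*(k - 1)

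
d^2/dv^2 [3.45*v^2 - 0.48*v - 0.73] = 6.90000000000000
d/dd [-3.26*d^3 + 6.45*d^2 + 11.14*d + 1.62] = -9.78*d^2 + 12.9*d + 11.14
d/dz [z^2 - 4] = 2*z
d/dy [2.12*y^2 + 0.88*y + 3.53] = 4.24*y + 0.88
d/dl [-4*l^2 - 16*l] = -8*l - 16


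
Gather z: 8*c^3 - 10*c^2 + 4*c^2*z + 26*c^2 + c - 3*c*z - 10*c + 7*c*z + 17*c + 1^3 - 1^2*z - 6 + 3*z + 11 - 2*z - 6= 8*c^3 + 16*c^2 + 8*c + z*(4*c^2 + 4*c)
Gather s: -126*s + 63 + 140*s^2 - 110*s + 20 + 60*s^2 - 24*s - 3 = 200*s^2 - 260*s + 80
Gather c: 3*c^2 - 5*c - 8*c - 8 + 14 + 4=3*c^2 - 13*c + 10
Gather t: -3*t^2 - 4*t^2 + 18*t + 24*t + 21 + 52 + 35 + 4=-7*t^2 + 42*t + 112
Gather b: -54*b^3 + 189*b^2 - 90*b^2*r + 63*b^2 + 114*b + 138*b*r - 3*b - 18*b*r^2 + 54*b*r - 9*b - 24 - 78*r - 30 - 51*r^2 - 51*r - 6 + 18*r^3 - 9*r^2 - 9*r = -54*b^3 + b^2*(252 - 90*r) + b*(-18*r^2 + 192*r + 102) + 18*r^3 - 60*r^2 - 138*r - 60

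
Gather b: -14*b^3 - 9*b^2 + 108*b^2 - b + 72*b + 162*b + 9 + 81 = -14*b^3 + 99*b^2 + 233*b + 90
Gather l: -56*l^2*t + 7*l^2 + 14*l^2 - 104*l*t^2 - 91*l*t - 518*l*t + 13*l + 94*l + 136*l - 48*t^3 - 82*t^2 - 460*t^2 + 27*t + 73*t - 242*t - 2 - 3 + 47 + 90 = l^2*(21 - 56*t) + l*(-104*t^2 - 609*t + 243) - 48*t^3 - 542*t^2 - 142*t + 132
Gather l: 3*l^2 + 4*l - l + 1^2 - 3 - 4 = 3*l^2 + 3*l - 6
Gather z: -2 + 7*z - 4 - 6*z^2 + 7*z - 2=-6*z^2 + 14*z - 8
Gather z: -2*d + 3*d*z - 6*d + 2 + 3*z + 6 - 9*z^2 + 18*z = -8*d - 9*z^2 + z*(3*d + 21) + 8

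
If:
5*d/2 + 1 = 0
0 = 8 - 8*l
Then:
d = -2/5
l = 1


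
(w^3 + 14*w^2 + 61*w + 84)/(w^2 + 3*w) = w + 11 + 28/w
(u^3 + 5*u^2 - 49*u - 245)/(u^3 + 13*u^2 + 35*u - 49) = (u^2 - 2*u - 35)/(u^2 + 6*u - 7)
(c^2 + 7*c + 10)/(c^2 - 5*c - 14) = (c + 5)/(c - 7)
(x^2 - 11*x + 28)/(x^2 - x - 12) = (x - 7)/(x + 3)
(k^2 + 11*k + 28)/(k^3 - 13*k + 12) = (k + 7)/(k^2 - 4*k + 3)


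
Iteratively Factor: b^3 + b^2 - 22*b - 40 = (b - 5)*(b^2 + 6*b + 8) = (b - 5)*(b + 4)*(b + 2)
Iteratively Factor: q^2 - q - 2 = (q - 2)*(q + 1)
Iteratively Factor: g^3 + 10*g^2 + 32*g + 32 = (g + 2)*(g^2 + 8*g + 16) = (g + 2)*(g + 4)*(g + 4)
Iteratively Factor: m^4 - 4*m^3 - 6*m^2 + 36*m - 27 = (m - 3)*(m^3 - m^2 - 9*m + 9) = (m - 3)*(m - 1)*(m^2 - 9) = (m - 3)*(m - 1)*(m + 3)*(m - 3)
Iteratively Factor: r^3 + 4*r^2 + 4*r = (r)*(r^2 + 4*r + 4) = r*(r + 2)*(r + 2)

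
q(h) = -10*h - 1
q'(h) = -10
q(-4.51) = 44.10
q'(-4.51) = -10.00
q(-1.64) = 15.40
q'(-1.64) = -10.00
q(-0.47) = 3.70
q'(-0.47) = -10.00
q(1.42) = -15.20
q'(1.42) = -10.00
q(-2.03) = 19.30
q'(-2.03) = -10.00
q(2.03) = -21.30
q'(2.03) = -10.00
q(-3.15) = 30.50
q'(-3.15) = -10.00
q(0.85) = -9.50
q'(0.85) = -10.00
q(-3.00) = 29.00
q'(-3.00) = -10.00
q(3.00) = -31.00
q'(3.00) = -10.00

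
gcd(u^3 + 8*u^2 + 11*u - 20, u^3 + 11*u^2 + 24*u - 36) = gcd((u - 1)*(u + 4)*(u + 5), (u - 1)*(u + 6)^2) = u - 1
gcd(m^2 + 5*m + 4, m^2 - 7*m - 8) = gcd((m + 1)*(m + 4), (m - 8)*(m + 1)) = m + 1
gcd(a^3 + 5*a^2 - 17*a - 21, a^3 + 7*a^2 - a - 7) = a^2 + 8*a + 7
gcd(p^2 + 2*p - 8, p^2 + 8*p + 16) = p + 4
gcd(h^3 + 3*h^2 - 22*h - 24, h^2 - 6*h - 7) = h + 1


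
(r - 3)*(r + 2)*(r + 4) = r^3 + 3*r^2 - 10*r - 24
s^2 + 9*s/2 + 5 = (s + 2)*(s + 5/2)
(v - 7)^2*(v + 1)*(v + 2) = v^4 - 11*v^3 + 9*v^2 + 119*v + 98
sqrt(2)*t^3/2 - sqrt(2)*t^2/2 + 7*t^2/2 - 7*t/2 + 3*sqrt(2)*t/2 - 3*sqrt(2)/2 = (t - 1)*(t + 3*sqrt(2))*(sqrt(2)*t/2 + 1/2)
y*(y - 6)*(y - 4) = y^3 - 10*y^2 + 24*y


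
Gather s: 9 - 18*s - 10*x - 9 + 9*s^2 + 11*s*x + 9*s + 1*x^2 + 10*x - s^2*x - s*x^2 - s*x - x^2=s^2*(9 - x) + s*(-x^2 + 10*x - 9)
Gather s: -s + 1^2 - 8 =-s - 7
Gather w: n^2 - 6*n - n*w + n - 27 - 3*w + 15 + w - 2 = n^2 - 5*n + w*(-n - 2) - 14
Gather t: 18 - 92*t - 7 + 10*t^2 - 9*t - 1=10*t^2 - 101*t + 10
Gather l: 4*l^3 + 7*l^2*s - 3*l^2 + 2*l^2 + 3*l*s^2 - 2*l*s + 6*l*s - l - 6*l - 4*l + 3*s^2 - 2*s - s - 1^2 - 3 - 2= 4*l^3 + l^2*(7*s - 1) + l*(3*s^2 + 4*s - 11) + 3*s^2 - 3*s - 6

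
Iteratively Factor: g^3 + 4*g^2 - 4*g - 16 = (g + 2)*(g^2 + 2*g - 8) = (g + 2)*(g + 4)*(g - 2)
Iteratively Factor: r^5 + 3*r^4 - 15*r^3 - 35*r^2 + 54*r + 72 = (r - 3)*(r^4 + 6*r^3 + 3*r^2 - 26*r - 24) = (r - 3)*(r - 2)*(r^3 + 8*r^2 + 19*r + 12) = (r - 3)*(r - 2)*(r + 3)*(r^2 + 5*r + 4) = (r - 3)*(r - 2)*(r + 3)*(r + 4)*(r + 1)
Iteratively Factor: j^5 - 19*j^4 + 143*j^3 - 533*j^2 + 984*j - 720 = (j - 5)*(j^4 - 14*j^3 + 73*j^2 - 168*j + 144) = (j - 5)*(j - 3)*(j^3 - 11*j^2 + 40*j - 48) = (j - 5)*(j - 4)*(j - 3)*(j^2 - 7*j + 12) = (j - 5)*(j - 4)*(j - 3)^2*(j - 4)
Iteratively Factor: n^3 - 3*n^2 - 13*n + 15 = (n + 3)*(n^2 - 6*n + 5) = (n - 1)*(n + 3)*(n - 5)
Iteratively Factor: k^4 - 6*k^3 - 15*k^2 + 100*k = (k)*(k^3 - 6*k^2 - 15*k + 100) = k*(k - 5)*(k^2 - k - 20) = k*(k - 5)*(k + 4)*(k - 5)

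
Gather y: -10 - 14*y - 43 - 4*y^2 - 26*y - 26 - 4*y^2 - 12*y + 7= -8*y^2 - 52*y - 72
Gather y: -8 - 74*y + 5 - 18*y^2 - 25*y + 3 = -18*y^2 - 99*y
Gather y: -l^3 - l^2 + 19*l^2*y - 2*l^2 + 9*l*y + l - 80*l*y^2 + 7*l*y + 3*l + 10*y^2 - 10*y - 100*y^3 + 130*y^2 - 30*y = -l^3 - 3*l^2 + 4*l - 100*y^3 + y^2*(140 - 80*l) + y*(19*l^2 + 16*l - 40)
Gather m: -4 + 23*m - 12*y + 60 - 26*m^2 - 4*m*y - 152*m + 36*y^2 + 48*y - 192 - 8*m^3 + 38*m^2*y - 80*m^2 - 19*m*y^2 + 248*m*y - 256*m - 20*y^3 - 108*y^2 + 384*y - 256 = -8*m^3 + m^2*(38*y - 106) + m*(-19*y^2 + 244*y - 385) - 20*y^3 - 72*y^2 + 420*y - 392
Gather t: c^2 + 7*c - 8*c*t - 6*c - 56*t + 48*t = c^2 + c + t*(-8*c - 8)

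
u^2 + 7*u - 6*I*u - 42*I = (u + 7)*(u - 6*I)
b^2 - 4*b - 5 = (b - 5)*(b + 1)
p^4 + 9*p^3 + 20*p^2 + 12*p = p*(p + 1)*(p + 2)*(p + 6)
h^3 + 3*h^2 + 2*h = h*(h + 1)*(h + 2)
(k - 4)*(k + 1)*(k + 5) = k^3 + 2*k^2 - 19*k - 20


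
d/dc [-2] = 0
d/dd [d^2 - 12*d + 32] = 2*d - 12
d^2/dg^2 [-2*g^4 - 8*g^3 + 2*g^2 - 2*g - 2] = -24*g^2 - 48*g + 4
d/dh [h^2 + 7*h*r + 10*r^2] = 2*h + 7*r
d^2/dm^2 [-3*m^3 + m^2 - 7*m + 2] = 2 - 18*m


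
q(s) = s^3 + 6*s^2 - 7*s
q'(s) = 3*s^2 + 12*s - 7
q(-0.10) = 0.76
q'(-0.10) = -8.17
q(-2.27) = 35.11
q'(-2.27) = -18.78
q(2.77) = 47.90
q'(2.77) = 49.26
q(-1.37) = 18.28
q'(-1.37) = -17.81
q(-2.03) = 30.57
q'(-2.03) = -19.00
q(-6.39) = 28.81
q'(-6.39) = 38.82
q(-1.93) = 28.67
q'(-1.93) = -18.99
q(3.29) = 77.53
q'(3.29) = 64.95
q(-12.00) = -780.00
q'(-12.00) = 281.00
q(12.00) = 2508.00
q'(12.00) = 569.00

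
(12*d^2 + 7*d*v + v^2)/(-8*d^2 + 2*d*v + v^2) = (3*d + v)/(-2*d + v)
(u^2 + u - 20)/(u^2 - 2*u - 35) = (u - 4)/(u - 7)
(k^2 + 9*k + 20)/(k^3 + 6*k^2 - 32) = (k + 5)/(k^2 + 2*k - 8)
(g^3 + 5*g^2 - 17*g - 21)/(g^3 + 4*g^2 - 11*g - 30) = (g^2 + 8*g + 7)/(g^2 + 7*g + 10)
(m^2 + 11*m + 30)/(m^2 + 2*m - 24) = (m + 5)/(m - 4)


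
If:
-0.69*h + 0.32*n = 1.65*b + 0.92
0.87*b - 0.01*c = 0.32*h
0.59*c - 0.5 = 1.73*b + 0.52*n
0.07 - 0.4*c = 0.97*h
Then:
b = -0.16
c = 1.31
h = -0.47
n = 1.05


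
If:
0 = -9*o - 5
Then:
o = -5/9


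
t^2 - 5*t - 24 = (t - 8)*(t + 3)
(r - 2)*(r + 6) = r^2 + 4*r - 12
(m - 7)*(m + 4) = m^2 - 3*m - 28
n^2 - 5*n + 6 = (n - 3)*(n - 2)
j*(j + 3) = j^2 + 3*j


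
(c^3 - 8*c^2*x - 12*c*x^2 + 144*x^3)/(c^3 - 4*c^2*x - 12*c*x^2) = (c^2 - 2*c*x - 24*x^2)/(c*(c + 2*x))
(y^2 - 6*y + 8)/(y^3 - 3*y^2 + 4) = (y - 4)/(y^2 - y - 2)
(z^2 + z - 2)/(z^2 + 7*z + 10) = (z - 1)/(z + 5)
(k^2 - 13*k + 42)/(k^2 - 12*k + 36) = (k - 7)/(k - 6)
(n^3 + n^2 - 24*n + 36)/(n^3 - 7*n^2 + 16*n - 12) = (n + 6)/(n - 2)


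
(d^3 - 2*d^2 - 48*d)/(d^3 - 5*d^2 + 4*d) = (d^2 - 2*d - 48)/(d^2 - 5*d + 4)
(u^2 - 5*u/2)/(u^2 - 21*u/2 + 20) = u/(u - 8)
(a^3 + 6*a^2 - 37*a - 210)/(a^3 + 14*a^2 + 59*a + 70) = (a - 6)/(a + 2)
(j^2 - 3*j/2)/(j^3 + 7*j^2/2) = (2*j - 3)/(j*(2*j + 7))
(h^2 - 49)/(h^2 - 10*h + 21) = (h + 7)/(h - 3)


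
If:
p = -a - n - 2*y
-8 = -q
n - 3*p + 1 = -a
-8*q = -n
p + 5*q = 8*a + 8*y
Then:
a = 1213/7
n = 64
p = 556/7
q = 8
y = -2217/14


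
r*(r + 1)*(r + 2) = r^3 + 3*r^2 + 2*r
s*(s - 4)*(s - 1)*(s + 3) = s^4 - 2*s^3 - 11*s^2 + 12*s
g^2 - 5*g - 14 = (g - 7)*(g + 2)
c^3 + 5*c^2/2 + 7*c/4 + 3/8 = (c + 1/2)^2*(c + 3/2)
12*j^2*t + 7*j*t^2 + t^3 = t*(3*j + t)*(4*j + t)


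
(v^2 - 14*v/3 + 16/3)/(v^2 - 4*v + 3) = (3*v^2 - 14*v + 16)/(3*(v^2 - 4*v + 3))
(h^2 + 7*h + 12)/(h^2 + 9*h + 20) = (h + 3)/(h + 5)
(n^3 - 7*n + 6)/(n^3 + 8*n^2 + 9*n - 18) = (n - 2)/(n + 6)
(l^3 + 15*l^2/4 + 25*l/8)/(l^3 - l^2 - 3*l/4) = (8*l^2 + 30*l + 25)/(2*(4*l^2 - 4*l - 3))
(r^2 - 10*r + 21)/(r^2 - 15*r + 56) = (r - 3)/(r - 8)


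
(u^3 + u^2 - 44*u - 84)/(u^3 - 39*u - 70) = (u + 6)/(u + 5)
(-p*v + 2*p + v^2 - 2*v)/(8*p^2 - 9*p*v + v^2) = (2 - v)/(8*p - v)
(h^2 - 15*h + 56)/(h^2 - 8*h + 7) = (h - 8)/(h - 1)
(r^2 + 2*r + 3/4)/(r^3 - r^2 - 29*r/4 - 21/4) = (2*r + 1)/(2*r^2 - 5*r - 7)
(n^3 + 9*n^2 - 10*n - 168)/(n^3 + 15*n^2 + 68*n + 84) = (n - 4)/(n + 2)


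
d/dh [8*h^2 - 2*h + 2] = 16*h - 2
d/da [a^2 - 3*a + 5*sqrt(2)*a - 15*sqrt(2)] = 2*a - 3 + 5*sqrt(2)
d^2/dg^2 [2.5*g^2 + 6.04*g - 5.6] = 5.00000000000000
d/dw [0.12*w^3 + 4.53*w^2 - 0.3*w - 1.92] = 0.36*w^2 + 9.06*w - 0.3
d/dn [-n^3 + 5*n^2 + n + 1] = -3*n^2 + 10*n + 1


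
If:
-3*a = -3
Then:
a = 1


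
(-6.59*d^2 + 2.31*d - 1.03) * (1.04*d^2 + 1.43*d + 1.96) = -6.8536*d^4 - 7.0213*d^3 - 10.6843*d^2 + 3.0547*d - 2.0188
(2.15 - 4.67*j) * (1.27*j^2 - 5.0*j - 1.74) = -5.9309*j^3 + 26.0805*j^2 - 2.6242*j - 3.741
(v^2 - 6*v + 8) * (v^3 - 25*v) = v^5 - 6*v^4 - 17*v^3 + 150*v^2 - 200*v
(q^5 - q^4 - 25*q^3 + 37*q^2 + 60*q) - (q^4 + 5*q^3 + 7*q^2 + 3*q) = q^5 - 2*q^4 - 30*q^3 + 30*q^2 + 57*q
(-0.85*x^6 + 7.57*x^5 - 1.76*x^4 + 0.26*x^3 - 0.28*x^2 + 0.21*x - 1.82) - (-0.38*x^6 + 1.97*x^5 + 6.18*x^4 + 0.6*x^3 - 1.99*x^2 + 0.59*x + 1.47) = -0.47*x^6 + 5.6*x^5 - 7.94*x^4 - 0.34*x^3 + 1.71*x^2 - 0.38*x - 3.29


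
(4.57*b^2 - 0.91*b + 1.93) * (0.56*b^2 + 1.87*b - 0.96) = 2.5592*b^4 + 8.0363*b^3 - 5.0081*b^2 + 4.4827*b - 1.8528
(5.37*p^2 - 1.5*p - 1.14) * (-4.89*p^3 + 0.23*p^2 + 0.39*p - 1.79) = -26.2593*p^5 + 8.5701*p^4 + 7.3239*p^3 - 10.4595*p^2 + 2.2404*p + 2.0406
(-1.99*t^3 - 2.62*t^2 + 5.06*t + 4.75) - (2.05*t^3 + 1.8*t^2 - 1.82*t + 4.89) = -4.04*t^3 - 4.42*t^2 + 6.88*t - 0.14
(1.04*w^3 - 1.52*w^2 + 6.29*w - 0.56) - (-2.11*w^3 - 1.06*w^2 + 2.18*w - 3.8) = 3.15*w^3 - 0.46*w^2 + 4.11*w + 3.24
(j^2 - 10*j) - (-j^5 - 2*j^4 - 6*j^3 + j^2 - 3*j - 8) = j^5 + 2*j^4 + 6*j^3 - 7*j + 8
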